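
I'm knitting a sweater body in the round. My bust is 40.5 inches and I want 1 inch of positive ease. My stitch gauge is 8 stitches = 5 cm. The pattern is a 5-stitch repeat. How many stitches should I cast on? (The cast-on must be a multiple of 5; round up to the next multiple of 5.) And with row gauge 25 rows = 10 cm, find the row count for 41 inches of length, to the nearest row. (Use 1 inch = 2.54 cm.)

Finished = 40.5 + 1 = 41.5 inches.
41.5 inches × 2.54 = 105.41 cm.
8/5 = 1.6 sts per cm; 105.41 × 1.6 = 168.66 sts.
Next multiple of 5 → 170.
41 inches = 104.14 cm; × 2.5 = 260.35 → 260 rows.

Cast on 170 stitches; work 260 rows.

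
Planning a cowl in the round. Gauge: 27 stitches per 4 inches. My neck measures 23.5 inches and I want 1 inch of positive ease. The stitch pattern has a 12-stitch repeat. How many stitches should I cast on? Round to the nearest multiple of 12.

Finished = 23.5 + 1 = 24.5 inches.
27 / 4 = 6.75 sts/in.
24.5 × 6.75 = 165.38 sts.
Nearest multiple of 12: 168.

168 stitches.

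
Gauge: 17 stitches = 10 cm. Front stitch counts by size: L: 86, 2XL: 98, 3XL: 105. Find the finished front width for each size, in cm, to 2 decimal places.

L 50.59 cm; 2XL 57.65 cm; 3XL 61.76 cm.

17/10 = 1.7 sts per cm.
L: 86 / 1.7 = 50.588 → 50.59 cm.
2XL: 98 / 1.7 = 57.647 → 57.65 cm.
3XL: 105 / 1.7 = 61.765 → 61.76 cm.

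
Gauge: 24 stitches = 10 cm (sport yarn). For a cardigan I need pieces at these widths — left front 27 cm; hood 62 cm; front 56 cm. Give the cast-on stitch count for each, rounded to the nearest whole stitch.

Rate = 24/10 = 2.4 sts per cm.
left front: 27 × 2.4 = 64.80 → 65.
hood: 62 × 2.4 = 148.80 → 149.
front: 56 × 2.4 = 134.40 → 134.

left front 65; hood 149; front 134.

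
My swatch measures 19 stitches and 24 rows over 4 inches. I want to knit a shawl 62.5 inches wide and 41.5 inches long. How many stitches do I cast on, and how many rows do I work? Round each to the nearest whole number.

Cast on 297 stitches and work 249 rows.

Stitch gauge = 19/4 = 4.75 sts/in; 62.5 × 4.75 = 296.88 → 297 sts.
Row gauge = 24/4 = 6 rows/in; 41.5 × 6 = 249.00 → 249 rows.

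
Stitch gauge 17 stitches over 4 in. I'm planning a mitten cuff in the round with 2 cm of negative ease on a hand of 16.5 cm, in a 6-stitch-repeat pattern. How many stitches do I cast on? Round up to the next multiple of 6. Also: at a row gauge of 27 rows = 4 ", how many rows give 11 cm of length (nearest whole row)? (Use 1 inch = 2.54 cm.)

Finished = 16.5 − 2 = 14.5 cm.
14.5 cm × 1/2.54 = 5.71 inches.
17/4 = 4.25 sts per in; 5.71 × 4.25 = 24.26 sts.
Next multiple of 6 → 30.
11 cm = 4.33 inches; × 6.75 = 29.23 → 29 rows.

Cast on 30 stitches; work 29 rows.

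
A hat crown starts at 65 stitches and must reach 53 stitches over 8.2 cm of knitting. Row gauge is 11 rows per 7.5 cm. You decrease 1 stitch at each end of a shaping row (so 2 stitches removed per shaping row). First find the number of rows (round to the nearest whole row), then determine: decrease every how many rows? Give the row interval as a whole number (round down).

Rows = 8.2 × 1.467 = 12.0 → 12 rows.
Stitches to remove: 12 → 6 shaping rows (at 2 st each).
12 / 6 = 2.00 → every 2 rows.

Decrease every 2nd row.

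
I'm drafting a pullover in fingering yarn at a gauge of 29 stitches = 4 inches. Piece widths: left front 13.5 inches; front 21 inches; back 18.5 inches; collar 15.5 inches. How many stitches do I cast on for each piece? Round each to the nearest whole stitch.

left front 98; front 152; back 134; collar 112.

Rate = 29/4 = 7.25 sts per in.
left front: 13.5 × 7.25 = 97.88 → 98.
front: 21 × 7.25 = 152.25 → 152.
back: 18.5 × 7.25 = 134.12 → 134.
collar: 15.5 × 7.25 = 112.38 → 112.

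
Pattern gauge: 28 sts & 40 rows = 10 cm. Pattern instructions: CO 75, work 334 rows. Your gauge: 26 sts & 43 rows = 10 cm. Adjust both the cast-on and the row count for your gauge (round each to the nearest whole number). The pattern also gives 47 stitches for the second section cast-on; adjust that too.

Stitches: 75 × 26/28 = 69.64 → 70.
Rows: 334 × 43/40 = 359.05 → 359.
second section cast-on: 47 × 26/28 = 43.64 → 44.

Cast on 70 stitches; work 359 rows; second section cast-on 44 stitches.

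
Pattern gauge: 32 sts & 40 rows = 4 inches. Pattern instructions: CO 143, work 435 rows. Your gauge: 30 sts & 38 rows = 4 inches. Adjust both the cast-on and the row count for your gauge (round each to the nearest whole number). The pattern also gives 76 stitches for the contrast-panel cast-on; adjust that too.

Stitches: 143 × 30/32 = 134.06 → 134.
Rows: 435 × 38/40 = 413.25 → 413.
contrast-panel cast-on: 76 × 30/32 = 71.25 → 71.

Cast on 134 stitches; work 413 rows; contrast-panel cast-on 71 stitches.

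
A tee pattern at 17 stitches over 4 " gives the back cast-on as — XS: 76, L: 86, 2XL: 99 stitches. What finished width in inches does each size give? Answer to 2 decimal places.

XS 17.88 inches; L 20.24 inches; 2XL 23.29 inches.

17/4 = 4.25 sts per in.
XS: 76 / 4.25 = 17.882 → 17.88 in.
L: 86 / 4.25 = 20.235 → 20.24 in.
2XL: 99 / 4.25 = 23.294 → 23.29 in.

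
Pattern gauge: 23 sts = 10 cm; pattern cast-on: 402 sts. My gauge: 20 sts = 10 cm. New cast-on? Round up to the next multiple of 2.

Scale factor = 20 / 23 = 0.870.
402 × 20 / 23 = 349.57 sts.
→ 350 sts.

Cast on 350 stitches.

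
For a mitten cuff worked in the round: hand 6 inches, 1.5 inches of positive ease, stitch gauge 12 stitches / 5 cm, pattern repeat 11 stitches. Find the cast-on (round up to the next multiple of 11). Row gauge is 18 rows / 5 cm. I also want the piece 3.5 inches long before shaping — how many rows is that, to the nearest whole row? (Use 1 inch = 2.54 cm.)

Cast on 55 stitches; work 32 rows.

Finished = 6 + 1.5 = 7.5 inches.
7.5 inches × 2.54 = 19.05 cm.
12/5 = 2.4 sts per cm; 19.05 × 2.4 = 45.72 sts.
Next multiple of 11 → 55.
3.5 inches = 8.89 cm; × 3.6 = 32.00 → 32 rows.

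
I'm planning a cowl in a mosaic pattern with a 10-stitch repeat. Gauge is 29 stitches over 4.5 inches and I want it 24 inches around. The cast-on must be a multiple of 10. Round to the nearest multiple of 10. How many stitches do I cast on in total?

29 / 4.5 = 6.444 sts per inch.
24 × 6.444 = 154.67 sts.
Nearest multiple of 10: 150.

CO 150 sts.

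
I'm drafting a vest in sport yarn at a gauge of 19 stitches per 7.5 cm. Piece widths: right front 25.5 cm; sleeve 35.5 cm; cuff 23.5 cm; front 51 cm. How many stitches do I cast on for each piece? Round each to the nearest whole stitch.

right front 65; sleeve 90; cuff 60; front 129.

Rate = 19/7.5 = 2.533 sts per cm.
right front: 25.5 × 2.533 = 64.60 → 65.
sleeve: 35.5 × 2.533 = 89.93 → 90.
cuff: 23.5 × 2.533 = 59.53 → 60.
front: 51 × 2.533 = 129.20 → 129.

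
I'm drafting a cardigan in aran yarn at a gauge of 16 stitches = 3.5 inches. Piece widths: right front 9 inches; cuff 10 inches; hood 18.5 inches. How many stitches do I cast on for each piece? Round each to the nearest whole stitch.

right front 41; cuff 46; hood 85.

Rate = 16/3.5 = 4.571 sts per in.
right front: 9 × 4.571 = 41.14 → 41.
cuff: 10 × 4.571 = 45.71 → 46.
hood: 18.5 × 4.571 = 84.57 → 85.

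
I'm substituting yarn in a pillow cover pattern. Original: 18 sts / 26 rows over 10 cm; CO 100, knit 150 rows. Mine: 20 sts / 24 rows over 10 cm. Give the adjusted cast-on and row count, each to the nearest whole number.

Stitches: 100 × 20/18 = 111.11 → 111.
Rows: 150 × 24/26 = 138.46 → 138.

Cast on 111 stitches; work 138 rows.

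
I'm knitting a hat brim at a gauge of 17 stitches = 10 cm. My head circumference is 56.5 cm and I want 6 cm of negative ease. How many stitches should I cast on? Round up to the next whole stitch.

Finished = 56.5 − 6 = 50.5 cm.
17 / 10 = 1.7 sts per cm.
50.50 × 1.7 = 85.85 sts.
→ 86 sts.

86 stitches.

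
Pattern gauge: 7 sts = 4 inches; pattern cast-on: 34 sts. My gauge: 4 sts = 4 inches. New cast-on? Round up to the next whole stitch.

Scale factor = 4 / 7 = 0.571.
34 × 4 / 7 = 19.43 sts.
→ 20 sts.

Cast on 20 stitches.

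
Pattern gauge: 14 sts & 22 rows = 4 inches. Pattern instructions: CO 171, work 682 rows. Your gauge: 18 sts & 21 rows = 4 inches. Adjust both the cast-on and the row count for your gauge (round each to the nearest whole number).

Cast on 220 stitches; work 651 rows.

Stitches: 171 × 18/14 = 219.86 → 220.
Rows: 682 × 21/22 = 651.00 → 651.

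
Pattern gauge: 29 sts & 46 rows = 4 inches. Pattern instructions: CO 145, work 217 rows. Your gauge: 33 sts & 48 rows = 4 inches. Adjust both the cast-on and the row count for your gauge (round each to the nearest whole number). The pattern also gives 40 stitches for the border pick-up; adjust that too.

Cast on 165 stitches; work 226 rows; border pick-up 46 stitches.

Stitches: 145 × 33/29 = 165.00 → 165.
Rows: 217 × 48/46 = 226.43 → 226.
border pick-up: 40 × 33/29 = 45.52 → 46.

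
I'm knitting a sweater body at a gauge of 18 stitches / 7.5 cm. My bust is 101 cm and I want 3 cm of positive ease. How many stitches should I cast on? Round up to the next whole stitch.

Finished = 101 + 3 = 104 cm.
18 / 7.5 = 2.4 sts per cm.
104.00 × 2.4 = 249.60 sts.
→ 250 sts.

250 stitches.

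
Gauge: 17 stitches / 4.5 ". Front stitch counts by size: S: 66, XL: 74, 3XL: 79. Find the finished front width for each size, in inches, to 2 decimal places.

17/4.5 = 3.778 sts per in.
S: 66 / 3.778 = 17.471 → 17.47 in.
XL: 74 / 3.778 = 19.588 → 19.59 in.
3XL: 79 / 3.778 = 20.912 → 20.91 in.

S 17.47 inches; XL 19.59 inches; 3XL 20.91 inches.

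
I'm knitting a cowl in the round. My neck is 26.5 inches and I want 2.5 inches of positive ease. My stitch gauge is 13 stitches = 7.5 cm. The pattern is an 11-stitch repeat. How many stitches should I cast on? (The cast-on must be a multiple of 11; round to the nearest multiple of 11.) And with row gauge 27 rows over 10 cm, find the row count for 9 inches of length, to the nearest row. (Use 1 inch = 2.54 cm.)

Cast on 132 stitches; work 62 rows.

Finished = 26.5 + 2.5 = 29 inches.
29 inches × 2.54 = 73.66 cm.
13/7.5 = 1.733 sts per cm; 73.66 × 1.733 = 127.68 sts.
Nearest multiple of 11 → 132.
9 inches = 22.86 cm; × 2.7 = 61.72 → 62 rows.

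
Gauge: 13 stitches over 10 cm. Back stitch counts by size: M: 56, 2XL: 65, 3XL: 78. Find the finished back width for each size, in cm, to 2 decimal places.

13/10 = 1.3 sts per cm.
M: 56 / 1.3 = 43.077 → 43.08 cm.
2XL: 65 / 1.3 = 50.000 → 50.00 cm.
3XL: 78 / 1.3 = 60.000 → 60.00 cm.

M 43.08 cm; 2XL 50.00 cm; 3XL 60.00 cm.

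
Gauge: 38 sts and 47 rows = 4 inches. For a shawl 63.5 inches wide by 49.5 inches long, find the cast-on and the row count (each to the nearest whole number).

Cast on 603 stitches and work 582 rows.

Stitch gauge = 38/4 = 9.5 sts/in; 63.5 × 9.5 = 603.25 → 603 sts.
Row gauge = 47/4 = 11.75 rows/in; 49.5 × 11.75 = 581.62 → 582 rows.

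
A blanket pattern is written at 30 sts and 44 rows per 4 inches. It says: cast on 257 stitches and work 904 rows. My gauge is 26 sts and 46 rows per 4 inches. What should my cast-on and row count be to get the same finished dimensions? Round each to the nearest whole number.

Stitches: 257 × 26/30 = 222.73 → 223.
Rows: 904 × 46/44 = 945.09 → 945.

Cast on 223 stitches; work 945 rows.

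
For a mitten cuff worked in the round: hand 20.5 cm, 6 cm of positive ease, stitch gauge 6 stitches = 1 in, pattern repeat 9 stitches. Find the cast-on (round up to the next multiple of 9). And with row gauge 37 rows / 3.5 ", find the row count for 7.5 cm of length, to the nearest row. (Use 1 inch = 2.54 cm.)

Cast on 63 stitches; work 31 rows.

Finished = 20.5 + 6 = 26.5 cm.
26.5 cm × 1/2.54 = 10.43 inches.
6/1 = 6 sts per in; 10.43 × 6 = 62.60 sts.
Next multiple of 9 → 63.
7.5 cm = 2.95 inches; × 10.571 = 31.21 → 31 rows.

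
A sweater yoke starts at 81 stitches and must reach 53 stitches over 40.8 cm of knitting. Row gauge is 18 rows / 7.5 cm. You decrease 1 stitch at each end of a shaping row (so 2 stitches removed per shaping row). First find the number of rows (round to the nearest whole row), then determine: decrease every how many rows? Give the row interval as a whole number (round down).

Decrease every 7th row.

Rows = 40.8 × 2.4 = 97.9 → 98 rows.
Stitches to remove: 28 → 14 shaping rows (at 2 st each).
98 / 14 = 7.00 → every 7 rows.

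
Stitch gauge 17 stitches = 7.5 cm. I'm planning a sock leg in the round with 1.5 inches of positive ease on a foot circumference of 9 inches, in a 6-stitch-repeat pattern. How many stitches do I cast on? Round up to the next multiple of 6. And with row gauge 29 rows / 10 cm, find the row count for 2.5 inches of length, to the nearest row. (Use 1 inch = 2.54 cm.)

Finished = 9 + 1.5 = 10.5 inches.
10.5 inches × 2.54 = 26.67 cm.
17/7.5 = 2.267 sts per cm; 26.67 × 2.267 = 60.45 sts.
Next multiple of 6 → 66.
2.5 inches = 6.35 cm; × 2.9 = 18.41 → 18 rows.

Cast on 66 stitches; work 18 rows.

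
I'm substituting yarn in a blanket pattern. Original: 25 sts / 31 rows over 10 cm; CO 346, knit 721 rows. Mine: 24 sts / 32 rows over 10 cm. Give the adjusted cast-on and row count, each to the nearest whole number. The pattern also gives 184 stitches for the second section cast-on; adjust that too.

Cast on 332 stitches; work 744 rows; second section cast-on 177 stitches.

Stitches: 346 × 24/25 = 332.16 → 332.
Rows: 721 × 32/31 = 744.26 → 744.
second section cast-on: 184 × 24/25 = 176.64 → 177.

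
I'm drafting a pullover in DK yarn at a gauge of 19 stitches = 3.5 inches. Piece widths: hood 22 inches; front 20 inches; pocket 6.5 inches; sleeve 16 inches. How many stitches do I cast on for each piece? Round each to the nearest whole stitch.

Rate = 19/3.5 = 5.429 sts per in.
hood: 22 × 5.429 = 119.43 → 119.
front: 20 × 5.429 = 108.57 → 109.
pocket: 6.5 × 5.429 = 35.29 → 35.
sleeve: 16 × 5.429 = 86.86 → 87.

hood 119; front 109; pocket 35; sleeve 87.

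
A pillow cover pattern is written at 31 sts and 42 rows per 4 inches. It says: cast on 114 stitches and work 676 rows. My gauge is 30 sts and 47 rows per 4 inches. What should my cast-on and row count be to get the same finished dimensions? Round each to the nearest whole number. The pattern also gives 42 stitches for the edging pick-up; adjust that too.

Stitches: 114 × 30/31 = 110.32 → 110.
Rows: 676 × 47/42 = 756.48 → 756.
edging pick-up: 42 × 30/31 = 40.65 → 41.

Cast on 110 stitches; work 756 rows; edging pick-up 41 stitches.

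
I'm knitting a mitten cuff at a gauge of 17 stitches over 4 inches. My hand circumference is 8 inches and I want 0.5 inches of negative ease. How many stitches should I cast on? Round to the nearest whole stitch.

32 stitches.

Finished = 8 − 0.5 = 7.5 in.
17 / 4 = 4.25 sts per inch.
7.50 × 4.25 = 31.88 sts.
→ 32 sts.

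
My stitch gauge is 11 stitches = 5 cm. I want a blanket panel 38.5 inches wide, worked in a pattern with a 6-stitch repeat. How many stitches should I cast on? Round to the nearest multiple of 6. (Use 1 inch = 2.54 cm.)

38.5 in = 38.5 × 2.54 = 97.79 cm.
11 / 5 = 2.2 sts/cm.
97.79 × 2.2 = 215.14 sts.
→ 216.

216 stitches.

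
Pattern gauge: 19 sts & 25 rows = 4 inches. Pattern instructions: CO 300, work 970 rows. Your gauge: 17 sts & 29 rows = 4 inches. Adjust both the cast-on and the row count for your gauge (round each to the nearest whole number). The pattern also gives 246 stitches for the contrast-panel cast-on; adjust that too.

Cast on 268 stitches; work 1125 rows; contrast-panel cast-on 220 stitches.

Stitches: 300 × 17/19 = 268.42 → 268.
Rows: 970 × 29/25 = 1125.20 → 1125.
contrast-panel cast-on: 246 × 17/19 = 220.11 → 220.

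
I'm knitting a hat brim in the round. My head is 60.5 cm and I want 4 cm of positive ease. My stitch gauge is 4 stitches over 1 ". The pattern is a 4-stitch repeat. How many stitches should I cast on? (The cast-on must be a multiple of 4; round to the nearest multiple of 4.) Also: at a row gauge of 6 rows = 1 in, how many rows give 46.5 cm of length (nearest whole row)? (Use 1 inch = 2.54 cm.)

Finished = 60.5 + 4 = 64.5 cm.
64.5 cm × 1/2.54 = 25.39 inches.
4/1 = 4 sts per in; 25.39 × 4 = 101.57 sts.
Nearest multiple of 4 → 100.
46.5 cm = 18.31 inches; × 6 = 109.84 → 110 rows.

Cast on 100 stitches; work 110 rows.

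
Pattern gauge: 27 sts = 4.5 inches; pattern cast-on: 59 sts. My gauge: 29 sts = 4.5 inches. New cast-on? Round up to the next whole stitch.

Scale factor = 29 / 27 = 1.074.
59 × 29 / 27 = 63.37 sts.
→ 64 sts.

CO 64 sts.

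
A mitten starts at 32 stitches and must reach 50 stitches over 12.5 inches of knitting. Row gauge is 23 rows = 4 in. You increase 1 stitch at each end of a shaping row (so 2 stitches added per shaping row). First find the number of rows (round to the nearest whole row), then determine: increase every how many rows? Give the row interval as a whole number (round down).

Rows = 12.5 × 5.75 = 71.9 → 72 rows.
Stitches to add: 18 → 9 shaping rows (at 2 st each).
72 / 9 = 8.00 → every 8 rows.

Increase every 8th row.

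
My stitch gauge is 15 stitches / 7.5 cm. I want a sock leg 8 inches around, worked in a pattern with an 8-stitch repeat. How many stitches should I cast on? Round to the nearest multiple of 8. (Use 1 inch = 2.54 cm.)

8 in = 8 × 2.54 = 20.32 cm.
15 / 7.5 = 2 sts/cm.
20.32 × 2 = 40.64 sts.
→ 40.

40 stitches.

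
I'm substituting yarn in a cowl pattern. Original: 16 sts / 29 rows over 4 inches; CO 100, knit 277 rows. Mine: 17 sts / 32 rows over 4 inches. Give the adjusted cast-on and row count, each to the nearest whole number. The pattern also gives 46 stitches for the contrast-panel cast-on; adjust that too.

Cast on 106 stitches; work 306 rows; contrast-panel cast-on 49 stitches.

Stitches: 100 × 17/16 = 106.25 → 106.
Rows: 277 × 32/29 = 305.66 → 306.
contrast-panel cast-on: 46 × 17/16 = 48.88 → 49.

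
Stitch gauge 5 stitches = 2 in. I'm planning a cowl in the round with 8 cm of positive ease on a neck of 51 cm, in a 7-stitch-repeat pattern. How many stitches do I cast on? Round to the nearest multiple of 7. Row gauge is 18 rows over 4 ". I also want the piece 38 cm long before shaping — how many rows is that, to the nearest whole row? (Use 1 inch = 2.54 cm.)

Finished = 51 + 8 = 59 cm.
59 cm × 1/2.54 = 23.23 inches.
5/2 = 2.5 sts per in; 23.23 × 2.5 = 58.07 sts.
Nearest multiple of 7 → 56.
38 cm = 14.96 inches; × 4.5 = 67.32 → 67 rows.

Cast on 56 stitches; work 67 rows.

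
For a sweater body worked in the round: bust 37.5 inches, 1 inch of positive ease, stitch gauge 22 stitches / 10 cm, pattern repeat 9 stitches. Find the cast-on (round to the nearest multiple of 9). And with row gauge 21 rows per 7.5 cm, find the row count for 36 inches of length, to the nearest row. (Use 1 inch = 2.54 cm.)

Finished = 37.5 + 1 = 38.5 inches.
38.5 inches × 2.54 = 97.79 cm.
22/10 = 2.2 sts per cm; 97.79 × 2.2 = 215.14 sts.
Nearest multiple of 9 → 216.
36 inches = 91.44 cm; × 2.8 = 256.03 → 256 rows.

Cast on 216 stitches; work 256 rows.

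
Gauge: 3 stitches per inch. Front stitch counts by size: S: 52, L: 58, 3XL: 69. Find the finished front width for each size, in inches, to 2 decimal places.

3/1 = 3 sts per in.
S: 52 / 3 = 17.333 → 17.33 in.
L: 58 / 3 = 19.333 → 19.33 in.
3XL: 69 / 3 = 23.000 → 23.00 in.

S 17.33 inches; L 19.33 inches; 3XL 23.00 inches.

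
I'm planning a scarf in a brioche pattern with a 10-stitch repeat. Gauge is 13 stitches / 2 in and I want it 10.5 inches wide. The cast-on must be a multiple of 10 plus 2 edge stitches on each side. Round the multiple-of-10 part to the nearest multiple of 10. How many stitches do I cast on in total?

CO 64 sts.

13 / 2 = 6.5 sts per inch.
10.5 × 6.5 = 68.25 sts.
Less 4 edge sts → 64.25 for the repeat.
Nearest multiple of 10: 60.
Add back 4 edge sts → 64.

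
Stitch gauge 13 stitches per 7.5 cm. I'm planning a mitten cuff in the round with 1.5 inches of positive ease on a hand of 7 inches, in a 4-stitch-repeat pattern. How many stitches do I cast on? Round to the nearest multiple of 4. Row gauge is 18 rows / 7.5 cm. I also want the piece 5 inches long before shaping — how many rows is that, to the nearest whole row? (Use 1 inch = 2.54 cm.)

Finished = 7 + 1.5 = 8.5 inches.
8.5 inches × 2.54 = 21.59 cm.
13/7.5 = 1.733 sts per cm; 21.59 × 1.733 = 37.42 sts.
Nearest multiple of 4 → 36.
5 inches = 12.70 cm; × 2.4 = 30.48 → 30 rows.

Cast on 36 stitches; work 30 rows.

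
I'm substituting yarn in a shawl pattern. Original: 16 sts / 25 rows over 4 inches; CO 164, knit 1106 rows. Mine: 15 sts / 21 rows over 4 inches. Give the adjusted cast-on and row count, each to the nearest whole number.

Cast on 154 stitches; work 929 rows.

Stitches: 164 × 15/16 = 153.75 → 154.
Rows: 1106 × 21/25 = 929.04 → 929.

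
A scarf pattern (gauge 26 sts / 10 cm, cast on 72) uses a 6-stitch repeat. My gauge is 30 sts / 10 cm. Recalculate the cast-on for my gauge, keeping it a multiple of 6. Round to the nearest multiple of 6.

72 × 30 / 26 = 83.08.
Nearest multiple of 6: 84.

Cast on 84 stitches.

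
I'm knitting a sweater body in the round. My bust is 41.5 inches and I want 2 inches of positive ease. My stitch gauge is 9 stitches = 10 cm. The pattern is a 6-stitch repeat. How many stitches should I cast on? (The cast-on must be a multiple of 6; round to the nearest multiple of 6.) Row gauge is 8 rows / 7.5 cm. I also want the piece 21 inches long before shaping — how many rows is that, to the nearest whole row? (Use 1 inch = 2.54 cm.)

Cast on 102 stitches; work 57 rows.

Finished = 41.5 + 2 = 43.5 inches.
43.5 inches × 2.54 = 110.49 cm.
9/10 = 0.9 sts per cm; 110.49 × 0.9 = 99.44 sts.
Nearest multiple of 6 → 102.
21 inches = 53.34 cm; × 1.067 = 56.90 → 57 rows.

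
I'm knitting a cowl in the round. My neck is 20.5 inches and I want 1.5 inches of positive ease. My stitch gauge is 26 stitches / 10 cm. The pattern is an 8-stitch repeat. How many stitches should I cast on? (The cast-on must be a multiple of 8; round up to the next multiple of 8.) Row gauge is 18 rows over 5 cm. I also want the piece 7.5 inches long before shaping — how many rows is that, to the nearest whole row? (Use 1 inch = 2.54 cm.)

Cast on 152 stitches; work 69 rows.

Finished = 20.5 + 1.5 = 22 inches.
22 inches × 2.54 = 55.88 cm.
26/10 = 2.6 sts per cm; 55.88 × 2.6 = 145.29 sts.
Next multiple of 8 → 152.
7.5 inches = 19.05 cm; × 3.6 = 68.58 → 69 rows.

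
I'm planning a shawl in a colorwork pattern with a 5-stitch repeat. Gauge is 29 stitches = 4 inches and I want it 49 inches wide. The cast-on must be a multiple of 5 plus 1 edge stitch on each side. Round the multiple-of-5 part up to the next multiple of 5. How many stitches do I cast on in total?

29 / 4 = 7.25 sts per inch.
49 × 7.25 = 355.25 sts.
Less 2 edge sts → 353.25 for the repeat.
Next multiple of 5: 355.
Add back 2 edge sts → 357.

Cast on 357 stitches.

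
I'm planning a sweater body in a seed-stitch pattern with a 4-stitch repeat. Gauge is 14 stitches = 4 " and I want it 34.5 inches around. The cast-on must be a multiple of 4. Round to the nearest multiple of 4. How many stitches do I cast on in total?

120 stitches.

14 / 4 = 3.5 sts per inch.
34.5 × 3.5 = 120.75 sts.
Nearest multiple of 4: 120.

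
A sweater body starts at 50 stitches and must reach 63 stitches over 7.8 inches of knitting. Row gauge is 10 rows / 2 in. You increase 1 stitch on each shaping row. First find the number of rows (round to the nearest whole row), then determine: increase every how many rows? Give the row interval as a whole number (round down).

Increase every 3rd row.

Rows = 7.8 × 5 = 39.0 → 39 rows.
Stitches to add: 13 → 13 shaping rows (at 1 st each).
39 / 13 = 3.00 → every 3 rows.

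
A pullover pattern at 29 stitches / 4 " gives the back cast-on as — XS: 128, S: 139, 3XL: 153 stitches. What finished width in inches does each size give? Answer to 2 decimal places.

29/4 = 7.25 sts per in.
XS: 128 / 7.25 = 17.655 → 17.66 in.
S: 139 / 7.25 = 19.172 → 19.17 in.
3XL: 153 / 7.25 = 21.103 → 21.10 in.

XS 17.66 inches; S 19.17 inches; 3XL 21.10 inches.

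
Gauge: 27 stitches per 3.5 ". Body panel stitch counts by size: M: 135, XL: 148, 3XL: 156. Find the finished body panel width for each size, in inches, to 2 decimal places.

M 17.50 inches; XL 19.19 inches; 3XL 20.22 inches.

27/3.5 = 7.714 sts per in.
M: 135 / 7.714 = 17.500 → 17.50 in.
XL: 148 / 7.714 = 19.185 → 19.19 in.
3XL: 156 / 7.714 = 20.222 → 20.22 in.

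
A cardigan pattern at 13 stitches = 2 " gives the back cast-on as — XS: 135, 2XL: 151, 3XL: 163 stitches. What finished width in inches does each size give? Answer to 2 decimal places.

13/2 = 6.5 sts per in.
XS: 135 / 6.5 = 20.769 → 20.77 in.
2XL: 151 / 6.5 = 23.231 → 23.23 in.
3XL: 163 / 6.5 = 25.077 → 25.08 in.

XS 20.77 inches; 2XL 23.23 inches; 3XL 25.08 inches.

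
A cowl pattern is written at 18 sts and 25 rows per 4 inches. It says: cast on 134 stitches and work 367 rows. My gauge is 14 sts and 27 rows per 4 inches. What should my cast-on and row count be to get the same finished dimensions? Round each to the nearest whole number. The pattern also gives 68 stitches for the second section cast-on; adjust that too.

Stitches: 134 × 14/18 = 104.22 → 104.
Rows: 367 × 27/25 = 396.36 → 396.
second section cast-on: 68 × 14/18 = 52.89 → 53.

Cast on 104 stitches; work 396 rows; second section cast-on 53 stitches.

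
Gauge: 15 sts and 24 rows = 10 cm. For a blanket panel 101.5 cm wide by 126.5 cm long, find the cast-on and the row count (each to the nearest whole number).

Stitch gauge = 15/10 = 1.5 sts/cm; 101.5 × 1.5 = 152.25 → 152 sts.
Row gauge = 24/10 = 2.4 rows/cm; 126.5 × 2.4 = 303.60 → 304 rows.

Cast on 152 stitches and work 304 rows.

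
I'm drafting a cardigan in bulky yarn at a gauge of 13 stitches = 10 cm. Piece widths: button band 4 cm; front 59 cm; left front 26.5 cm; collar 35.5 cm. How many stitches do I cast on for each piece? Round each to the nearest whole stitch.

Rate = 13/10 = 1.3 sts per cm.
button band: 4 × 1.3 = 5.20 → 5.
front: 59 × 1.3 = 76.70 → 77.
left front: 26.5 × 1.3 = 34.45 → 34.
collar: 35.5 × 1.3 = 46.15 → 46.

button band 5; front 77; left front 34; collar 46.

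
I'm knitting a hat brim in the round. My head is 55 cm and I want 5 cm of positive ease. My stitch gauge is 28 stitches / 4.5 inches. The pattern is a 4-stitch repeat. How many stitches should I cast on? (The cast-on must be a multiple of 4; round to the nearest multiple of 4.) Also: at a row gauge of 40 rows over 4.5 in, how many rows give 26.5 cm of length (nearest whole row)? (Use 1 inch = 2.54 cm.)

Finished = 55 + 5 = 60 cm.
60 cm × 1/2.54 = 23.62 inches.
28/4.5 = 6.222 sts per in; 23.62 × 6.222 = 146.98 sts.
Nearest multiple of 4 → 148.
26.5 cm = 10.43 inches; × 8.889 = 92.74 → 93 rows.

Cast on 148 stitches; work 93 rows.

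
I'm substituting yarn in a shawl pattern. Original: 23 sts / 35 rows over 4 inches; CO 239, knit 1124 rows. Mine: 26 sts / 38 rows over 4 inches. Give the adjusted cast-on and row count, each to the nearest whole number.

Cast on 270 stitches; work 1220 rows.

Stitches: 239 × 26/23 = 270.17 → 270.
Rows: 1124 × 38/35 = 1220.34 → 1220.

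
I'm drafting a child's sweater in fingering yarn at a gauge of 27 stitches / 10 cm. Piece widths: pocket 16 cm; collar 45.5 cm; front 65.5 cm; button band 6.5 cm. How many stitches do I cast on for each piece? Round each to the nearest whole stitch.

pocket 43; collar 123; front 177; button band 18.

Rate = 27/10 = 2.7 sts per cm.
pocket: 16 × 2.7 = 43.20 → 43.
collar: 45.5 × 2.7 = 122.85 → 123.
front: 65.5 × 2.7 = 176.85 → 177.
button band: 6.5 × 2.7 = 17.55 → 18.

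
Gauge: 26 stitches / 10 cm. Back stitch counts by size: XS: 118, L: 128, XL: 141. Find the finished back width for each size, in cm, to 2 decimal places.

26/10 = 2.6 sts per cm.
XS: 118 / 2.6 = 45.385 → 45.38 cm.
L: 128 / 2.6 = 49.231 → 49.23 cm.
XL: 141 / 2.6 = 54.231 → 54.23 cm.

XS 45.38 cm; L 49.23 cm; XL 54.23 cm.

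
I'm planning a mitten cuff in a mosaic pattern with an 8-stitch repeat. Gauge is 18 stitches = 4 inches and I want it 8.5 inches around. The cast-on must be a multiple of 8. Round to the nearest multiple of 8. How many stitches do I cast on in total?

40 stitches.

18 / 4 = 4.5 sts per inch.
8.5 × 4.5 = 38.25 sts.
Nearest multiple of 8: 40.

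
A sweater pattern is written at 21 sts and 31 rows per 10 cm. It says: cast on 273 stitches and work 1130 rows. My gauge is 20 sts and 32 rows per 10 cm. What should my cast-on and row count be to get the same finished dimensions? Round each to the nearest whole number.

Cast on 260 stitches; work 1166 rows.

Stitches: 273 × 20/21 = 260.00 → 260.
Rows: 1130 × 32/31 = 1166.45 → 1166.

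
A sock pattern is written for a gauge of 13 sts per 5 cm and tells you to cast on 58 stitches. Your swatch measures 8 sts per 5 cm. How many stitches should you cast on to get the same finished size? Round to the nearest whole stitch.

Scale factor = 8 / 13 = 0.615.
58 × 8 / 13 = 35.69 sts.
→ 36 sts.

CO 36 sts.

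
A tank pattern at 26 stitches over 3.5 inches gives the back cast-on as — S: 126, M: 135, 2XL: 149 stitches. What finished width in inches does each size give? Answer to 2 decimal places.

S 16.96 inches; M 18.17 inches; 2XL 20.06 inches.

26/3.5 = 7.429 sts per in.
S: 126 / 7.429 = 16.962 → 16.96 in.
M: 135 / 7.429 = 18.173 → 18.17 in.
2XL: 149 / 7.429 = 20.058 → 20.06 in.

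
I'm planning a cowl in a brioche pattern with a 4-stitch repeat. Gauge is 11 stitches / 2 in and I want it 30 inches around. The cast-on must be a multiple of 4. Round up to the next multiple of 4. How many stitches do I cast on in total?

11 / 2 = 5.5 sts per inch.
30 × 5.5 = 165.00 sts.
Next multiple of 4: 168.

Cast on 168 stitches.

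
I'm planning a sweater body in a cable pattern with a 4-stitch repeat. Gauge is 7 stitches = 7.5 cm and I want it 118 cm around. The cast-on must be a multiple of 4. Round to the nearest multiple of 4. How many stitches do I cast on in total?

7 / 7.5 = 0.933 sts per cm.
118 × 0.933 = 110.13 sts.
Nearest multiple of 4: 112.

Cast on 112 stitches.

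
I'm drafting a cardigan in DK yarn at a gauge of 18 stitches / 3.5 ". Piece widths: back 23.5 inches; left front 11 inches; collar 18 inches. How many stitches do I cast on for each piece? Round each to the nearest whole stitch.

Rate = 18/3.5 = 5.143 sts per in.
back: 23.5 × 5.143 = 120.86 → 121.
left front: 11 × 5.143 = 56.57 → 57.
collar: 18 × 5.143 = 92.57 → 93.

back 121; left front 57; collar 93.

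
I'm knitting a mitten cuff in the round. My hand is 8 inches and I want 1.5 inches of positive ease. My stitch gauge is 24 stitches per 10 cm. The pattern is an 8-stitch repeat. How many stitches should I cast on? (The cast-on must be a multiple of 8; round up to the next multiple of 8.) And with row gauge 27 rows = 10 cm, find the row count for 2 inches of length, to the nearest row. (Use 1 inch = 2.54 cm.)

Finished = 8 + 1.5 = 9.5 inches.
9.5 inches × 2.54 = 24.13 cm.
24/10 = 2.4 sts per cm; 24.13 × 2.4 = 57.91 sts.
Next multiple of 8 → 64.
2 inches = 5.08 cm; × 2.7 = 13.72 → 14 rows.

Cast on 64 stitches; work 14 rows.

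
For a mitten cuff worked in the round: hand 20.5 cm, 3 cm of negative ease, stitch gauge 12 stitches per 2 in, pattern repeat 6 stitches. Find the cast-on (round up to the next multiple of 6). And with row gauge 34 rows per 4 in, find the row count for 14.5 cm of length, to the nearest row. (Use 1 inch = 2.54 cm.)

Finished = 20.5 − 3 = 17.5 cm.
17.5 cm × 1/2.54 = 6.89 inches.
12/2 = 6 sts per in; 6.89 × 6 = 41.34 sts.
Next multiple of 6 → 42.
14.5 cm = 5.71 inches; × 8.5 = 48.52 → 49 rows.

Cast on 42 stitches; work 49 rows.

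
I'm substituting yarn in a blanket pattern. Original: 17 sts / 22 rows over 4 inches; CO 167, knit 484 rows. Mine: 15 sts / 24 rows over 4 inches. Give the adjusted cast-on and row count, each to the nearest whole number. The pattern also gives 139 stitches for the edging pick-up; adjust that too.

Stitches: 167 × 15/17 = 147.35 → 147.
Rows: 484 × 24/22 = 528.00 → 528.
edging pick-up: 139 × 15/17 = 122.65 → 123.

Cast on 147 stitches; work 528 rows; edging pick-up 123 stitches.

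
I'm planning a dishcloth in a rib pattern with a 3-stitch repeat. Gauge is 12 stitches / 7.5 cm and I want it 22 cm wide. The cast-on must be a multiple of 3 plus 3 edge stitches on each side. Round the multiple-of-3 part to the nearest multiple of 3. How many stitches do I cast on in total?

36 stitches.

12 / 7.5 = 1.6 sts per cm.
22 × 1.6 = 35.20 sts.
Less 6 edge sts → 29.20 for the repeat.
Nearest multiple of 3: 30.
Add back 6 edge sts → 36.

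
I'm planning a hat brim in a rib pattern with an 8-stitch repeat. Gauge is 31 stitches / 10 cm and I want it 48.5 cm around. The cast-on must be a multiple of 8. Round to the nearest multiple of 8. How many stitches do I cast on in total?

31 / 10 = 3.1 sts per cm.
48.5 × 3.1 = 150.35 sts.
Nearest multiple of 8: 152.

Cast on 152 stitches.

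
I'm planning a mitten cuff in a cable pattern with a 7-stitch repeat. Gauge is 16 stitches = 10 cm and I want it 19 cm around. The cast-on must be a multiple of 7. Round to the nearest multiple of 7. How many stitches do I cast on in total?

16 / 10 = 1.6 sts per cm.
19 × 1.6 = 30.40 sts.
Nearest multiple of 7: 28.

28 stitches.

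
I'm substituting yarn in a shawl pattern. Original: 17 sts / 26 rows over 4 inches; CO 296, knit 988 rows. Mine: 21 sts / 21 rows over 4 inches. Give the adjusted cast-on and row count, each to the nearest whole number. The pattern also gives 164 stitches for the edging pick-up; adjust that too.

Cast on 366 stitches; work 798 rows; edging pick-up 203 stitches.

Stitches: 296 × 21/17 = 365.65 → 366.
Rows: 988 × 21/26 = 798.00 → 798.
edging pick-up: 164 × 21/17 = 202.59 → 203.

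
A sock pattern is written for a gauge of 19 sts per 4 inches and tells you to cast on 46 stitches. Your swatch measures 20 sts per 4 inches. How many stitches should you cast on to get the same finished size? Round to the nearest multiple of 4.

Scale factor = 20 / 19 = 1.053.
46 × 20 / 19 = 48.42 sts.
→ 48 sts.

CO 48 sts.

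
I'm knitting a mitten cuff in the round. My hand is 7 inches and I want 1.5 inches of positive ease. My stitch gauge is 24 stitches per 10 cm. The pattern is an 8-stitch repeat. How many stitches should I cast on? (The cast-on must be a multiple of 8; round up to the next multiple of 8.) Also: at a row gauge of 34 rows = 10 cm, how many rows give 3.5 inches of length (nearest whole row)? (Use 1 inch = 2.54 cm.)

Finished = 7 + 1.5 = 8.5 inches.
8.5 inches × 2.54 = 21.59 cm.
24/10 = 2.4 sts per cm; 21.59 × 2.4 = 51.82 sts.
Next multiple of 8 → 56.
3.5 inches = 8.89 cm; × 3.4 = 30.23 → 30 rows.

Cast on 56 stitches; work 30 rows.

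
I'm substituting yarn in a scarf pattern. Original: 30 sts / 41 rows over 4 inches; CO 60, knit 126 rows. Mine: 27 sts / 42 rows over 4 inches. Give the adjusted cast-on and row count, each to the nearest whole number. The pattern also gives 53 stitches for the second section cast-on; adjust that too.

Stitches: 60 × 27/30 = 54.00 → 54.
Rows: 126 × 42/41 = 129.07 → 129.
second section cast-on: 53 × 27/30 = 47.70 → 48.

Cast on 54 stitches; work 129 rows; second section cast-on 48 stitches.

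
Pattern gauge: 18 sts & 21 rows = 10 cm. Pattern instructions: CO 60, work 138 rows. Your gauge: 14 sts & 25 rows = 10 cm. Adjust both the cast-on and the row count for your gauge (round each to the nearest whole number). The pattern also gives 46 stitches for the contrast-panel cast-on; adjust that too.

Stitches: 60 × 14/18 = 46.67 → 47.
Rows: 138 × 25/21 = 164.29 → 164.
contrast-panel cast-on: 46 × 14/18 = 35.78 → 36.

Cast on 47 stitches; work 164 rows; contrast-panel cast-on 36 stitches.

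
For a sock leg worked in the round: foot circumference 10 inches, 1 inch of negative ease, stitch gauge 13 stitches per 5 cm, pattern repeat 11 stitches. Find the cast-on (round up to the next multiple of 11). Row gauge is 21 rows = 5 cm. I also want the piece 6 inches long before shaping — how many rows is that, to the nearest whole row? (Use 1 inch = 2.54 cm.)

Cast on 66 stitches; work 64 rows.

Finished = 10 − 1 = 9 inches.
9 inches × 2.54 = 22.86 cm.
13/5 = 2.6 sts per cm; 22.86 × 2.6 = 59.44 sts.
Next multiple of 11 → 66.
6 inches = 15.24 cm; × 4.2 = 64.01 → 64 rows.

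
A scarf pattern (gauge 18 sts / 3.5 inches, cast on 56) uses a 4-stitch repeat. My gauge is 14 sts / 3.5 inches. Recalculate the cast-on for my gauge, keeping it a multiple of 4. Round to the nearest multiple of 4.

56 × 14 / 18 = 43.56.
Nearest multiple of 4: 44.

CO 44 sts.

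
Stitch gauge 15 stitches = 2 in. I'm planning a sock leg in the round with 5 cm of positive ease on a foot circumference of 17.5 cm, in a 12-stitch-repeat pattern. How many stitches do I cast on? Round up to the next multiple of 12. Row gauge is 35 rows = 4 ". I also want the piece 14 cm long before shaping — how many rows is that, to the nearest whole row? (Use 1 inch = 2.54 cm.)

Finished = 17.5 + 5 = 22.5 cm.
22.5 cm × 1/2.54 = 8.86 inches.
15/2 = 7.5 sts per in; 8.86 × 7.5 = 66.44 sts.
Next multiple of 12 → 72.
14 cm = 5.51 inches; × 8.75 = 48.23 → 48 rows.

Cast on 72 stitches; work 48 rows.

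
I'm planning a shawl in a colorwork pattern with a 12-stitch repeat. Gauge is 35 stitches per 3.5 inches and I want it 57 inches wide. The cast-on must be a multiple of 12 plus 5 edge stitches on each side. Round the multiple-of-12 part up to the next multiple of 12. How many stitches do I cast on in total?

CO 574 sts.

35 / 3.5 = 10 sts per inch.
57 × 10 = 570.00 sts.
Less 10 edge sts → 560.00 for the repeat.
Next multiple of 12: 564.
Add back 10 edge sts → 574.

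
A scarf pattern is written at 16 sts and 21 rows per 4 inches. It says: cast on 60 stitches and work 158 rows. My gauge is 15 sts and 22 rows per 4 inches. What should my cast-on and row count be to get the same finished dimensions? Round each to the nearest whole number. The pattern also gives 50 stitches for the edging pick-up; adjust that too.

Cast on 56 stitches; work 166 rows; edging pick-up 47 stitches.

Stitches: 60 × 15/16 = 56.25 → 56.
Rows: 158 × 22/21 = 165.52 → 166.
edging pick-up: 50 × 15/16 = 46.88 → 47.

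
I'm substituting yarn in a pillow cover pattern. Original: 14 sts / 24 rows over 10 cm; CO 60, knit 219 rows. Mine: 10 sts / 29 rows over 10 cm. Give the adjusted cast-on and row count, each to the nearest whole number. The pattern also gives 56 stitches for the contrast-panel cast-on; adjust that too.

Stitches: 60 × 10/14 = 42.86 → 43.
Rows: 219 × 29/24 = 264.62 → 265.
contrast-panel cast-on: 56 × 10/14 = 40.00 → 40.

Cast on 43 stitches; work 265 rows; contrast-panel cast-on 40 stitches.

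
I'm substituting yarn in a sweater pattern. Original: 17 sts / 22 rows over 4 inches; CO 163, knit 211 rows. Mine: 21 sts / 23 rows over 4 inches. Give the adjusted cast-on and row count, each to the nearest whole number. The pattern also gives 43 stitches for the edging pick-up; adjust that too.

Cast on 201 stitches; work 221 rows; edging pick-up 53 stitches.

Stitches: 163 × 21/17 = 201.35 → 201.
Rows: 211 × 23/22 = 220.59 → 221.
edging pick-up: 43 × 21/17 = 53.12 → 53.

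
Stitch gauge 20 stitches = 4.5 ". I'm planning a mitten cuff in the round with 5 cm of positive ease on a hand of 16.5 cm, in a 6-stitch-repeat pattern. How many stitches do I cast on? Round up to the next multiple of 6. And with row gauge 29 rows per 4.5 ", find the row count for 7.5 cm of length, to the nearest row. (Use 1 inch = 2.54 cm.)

Finished = 16.5 + 5 = 21.5 cm.
21.5 cm × 1/2.54 = 8.46 inches.
20/4.5 = 4.444 sts per in; 8.46 × 4.444 = 37.62 sts.
Next multiple of 6 → 42.
7.5 cm = 2.95 inches; × 6.444 = 19.03 → 19 rows.

Cast on 42 stitches; work 19 rows.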